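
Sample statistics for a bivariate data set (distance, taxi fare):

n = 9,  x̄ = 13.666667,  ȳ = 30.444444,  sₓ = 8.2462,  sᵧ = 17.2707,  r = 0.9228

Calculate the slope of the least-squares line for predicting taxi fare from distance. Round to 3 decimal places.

b = r · sᵧ/sₓ = 0.9228 · 17.2707/8.2462 = 1.932697

1.933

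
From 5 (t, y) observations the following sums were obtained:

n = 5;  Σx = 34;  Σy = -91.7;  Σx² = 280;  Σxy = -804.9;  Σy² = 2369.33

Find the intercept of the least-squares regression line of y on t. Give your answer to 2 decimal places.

6.93

Sxx = Σx² − (Σx)²/n = 280 − 231.2 = 48.8
Sxy = Σxy − (Σx)(Σy)/n = -804.9 − (-623.56) = -181.34
b = Sxy/Sxx = -181.34/48.8 = -3.715984
a = ȳ − b·x̄ = -18.34 − (-3.715984)·6.8 = 6.928689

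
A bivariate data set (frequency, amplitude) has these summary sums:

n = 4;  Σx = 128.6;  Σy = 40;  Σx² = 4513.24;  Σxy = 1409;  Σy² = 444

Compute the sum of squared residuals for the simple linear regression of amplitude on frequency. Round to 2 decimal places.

4.06

Sxx = Σx² − (Σx)²/n = 4513.24 − 4134.49 = 378.75
Sxy = Σxy − (Σx)(Σy)/n = 1409 − 1286 = 123
Syy = Σy² − (Σy)²/n = 444 − 400 = 44
b = Sxy/Sxx = 123/378.75 = 0.324752
SSE = Syy − b·Sxy = 44 − 0.324752·123 = 4.055446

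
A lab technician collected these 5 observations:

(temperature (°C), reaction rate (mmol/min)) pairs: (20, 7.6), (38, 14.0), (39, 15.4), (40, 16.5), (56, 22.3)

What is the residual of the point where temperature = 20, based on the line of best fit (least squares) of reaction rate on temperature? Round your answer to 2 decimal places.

0.08

n = 5, Σx = 193, Σy = 75.8, Σxy = 3193.4, Σx² = 8101
Sxx = Σx² − (Σx)²/n = 8101 − 7449.8 = 651.2
Sxy = Σxy − (Σx)(Σy)/n = 3193.4 − 2925.88 = 267.52
b = Sxy/Sxx = 267.52/651.2 = 0.410811
a = ȳ − b·x̄ = 15.16 − 0.410811·38.6 = -0.697297
ŷ(20) = -0.697297 + 0.410811·20 = 7.518919
residual = y − ŷ = 7.6 − 7.518919 = 0.081081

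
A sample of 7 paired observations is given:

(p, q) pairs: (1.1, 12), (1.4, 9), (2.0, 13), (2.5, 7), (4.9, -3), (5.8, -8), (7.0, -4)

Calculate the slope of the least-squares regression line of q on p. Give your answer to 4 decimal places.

-3.3889

n = 7, Σx = 24.7, Σy = 26, Σxy = -19.8, Σx² = 120.07
Sxx = Σx² − (Σx)²/n = 120.07 − 87.155714 = 32.914286
Sxy = Σxy − (Σx)(Σy)/n = -19.8 − 91.742857 = -111.542857
b = Sxy/Sxx = -111.542857/32.914286 = -3.388889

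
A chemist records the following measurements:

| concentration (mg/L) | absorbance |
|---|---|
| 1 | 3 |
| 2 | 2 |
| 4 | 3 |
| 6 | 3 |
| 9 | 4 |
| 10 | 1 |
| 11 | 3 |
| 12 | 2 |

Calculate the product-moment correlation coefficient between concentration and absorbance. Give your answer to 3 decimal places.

n = 8, Σx = 55, Σy = 21, Σxy = 140, Σx² = 503, Σy² = 61
Sxx = Σx² − (Σx)²/n = 503 − 378.125 = 124.875
Sxy = Σxy − (Σx)(Σy)/n = 140 − 144.375 = -4.375
Syy = Σy² − (Σy)²/n = 61 − 55.125 = 5.875
r = Sxy/√(Sxx·Syy) = -4.375/√(733.640625) = -4.375/27.085801 = -0.161524

-0.162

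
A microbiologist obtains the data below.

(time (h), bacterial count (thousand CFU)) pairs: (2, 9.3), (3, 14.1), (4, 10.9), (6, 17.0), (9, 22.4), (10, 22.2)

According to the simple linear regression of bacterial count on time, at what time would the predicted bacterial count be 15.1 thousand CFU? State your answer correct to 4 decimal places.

5.1231

n = 6, Σx = 34, Σy = 95.9, Σxy = 630.1, Σx² = 246
Sxx = Σx² − (Σx)²/n = 246 − 192.666667 = 53.333333
Sxy = Σxy − (Σx)(Σy)/n = 630.1 − 543.433333 = 86.666667
b = Sxy/Sxx = 86.666667/53.333333 = 1.625
a = ȳ − b·x̄ = 15.983333 − 1.625·5.666667 = 6.775
Set a + b·x = 15.1: x = (15.1 − 6.775) / 1.625 = 5.123077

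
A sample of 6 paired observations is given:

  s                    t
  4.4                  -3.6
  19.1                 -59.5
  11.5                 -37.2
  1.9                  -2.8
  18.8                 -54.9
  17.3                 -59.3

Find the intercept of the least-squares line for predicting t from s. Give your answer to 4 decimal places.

n = 6, Σx = 73, Σy = -217.3, Σxy = -3643.42, Σx² = 1172.76
Sxx = Σx² − (Σx)²/n = 1172.76 − 888.166667 = 284.593333
Sxy = Σxy − (Σx)(Σy)/n = -3643.42 − (-2643.816667) = -999.603333
b = Sxy/Sxx = -999.603333/284.593333 = -3.512392
a = ȳ − b·x̄ = -36.216667 − (-3.512392)·12.166667 = 6.517435

6.5174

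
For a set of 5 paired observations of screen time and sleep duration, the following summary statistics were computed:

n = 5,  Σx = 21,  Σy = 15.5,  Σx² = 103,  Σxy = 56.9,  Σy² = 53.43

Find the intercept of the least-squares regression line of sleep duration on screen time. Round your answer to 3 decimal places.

Sxx = Σx² − (Σx)²/n = 103 − 88.2 = 14.8
Sxy = Σxy − (Σx)(Σy)/n = 56.9 − 65.1 = -8.2
b = Sxy/Sxx = -8.2/14.8 = -0.554054
a = ȳ − b·x̄ = 3.1 − (-0.554054)·4.2 = 5.427027

5.427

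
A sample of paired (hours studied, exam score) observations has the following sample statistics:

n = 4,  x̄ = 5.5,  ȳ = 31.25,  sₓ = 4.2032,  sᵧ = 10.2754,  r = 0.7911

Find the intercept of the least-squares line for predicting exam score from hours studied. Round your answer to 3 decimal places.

20.613

b = r · sᵧ/sₓ = 0.7911 · 10.2754/4.2032 = 1.933971
a = ȳ − b·x̄ = 31.25 − 1.933971·5.5 = 20.613157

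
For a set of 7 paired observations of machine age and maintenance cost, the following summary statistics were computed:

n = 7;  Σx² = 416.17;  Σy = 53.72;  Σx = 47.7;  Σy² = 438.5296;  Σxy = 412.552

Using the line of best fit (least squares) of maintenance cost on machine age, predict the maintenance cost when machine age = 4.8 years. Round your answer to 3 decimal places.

Sxx = Σx² − (Σx)²/n = 416.17 − 325.041429 = 91.128571
Sxy = Σxy − (Σx)(Σy)/n = 412.552 − 366.063429 = 46.488571
b = Sxy/Sxx = 46.488571/91.128571 = 0.510143
a = ȳ − b·x̄ = 7.674286 − 0.510143·6.814286 = 4.198028
ŷ(4.8) = a + b·4.8 = 4.198028 + 0.510143·4.8 = 6.646713

6.647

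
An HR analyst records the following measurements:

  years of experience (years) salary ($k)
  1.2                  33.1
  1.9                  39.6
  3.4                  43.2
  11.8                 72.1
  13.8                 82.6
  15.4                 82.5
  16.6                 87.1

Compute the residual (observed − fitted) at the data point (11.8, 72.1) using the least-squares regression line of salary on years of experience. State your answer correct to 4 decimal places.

0.1027

n = 7, Σx = 64.1, Σy = 440.2, Σxy = 4968.86, Σx² = 859.01
Sxx = Σx² − (Σx)²/n = 859.01 − 586.972857 = 272.037143
Sxy = Σxy − (Σx)(Σy)/n = 4968.86 − 4030.974286 = 937.885714
b = Sxy/Sxx = 937.885714/272.037143 = 3.447638
a = ȳ − b·x̄ = 62.885714 − 3.447638·9.157143 = 31.315196
ŷ(11.8) = 31.315196 + 3.447638·11.8 = 71.997330
residual = y − ŷ = 72.1 − 71.997330 = 0.102670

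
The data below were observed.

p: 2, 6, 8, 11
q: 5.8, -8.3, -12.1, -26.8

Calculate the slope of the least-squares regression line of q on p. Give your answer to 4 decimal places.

n = 4, Σx = 27, Σy = -41.4, Σxy = -429.8, Σx² = 225
Sxx = Σx² − (Σx)²/n = 225 − 182.25 = 42.75
Sxy = Σxy − (Σx)(Σy)/n = -429.8 − (-279.45) = -150.35
b = Sxy/Sxx = -150.35/42.75 = -3.516959

-3.5170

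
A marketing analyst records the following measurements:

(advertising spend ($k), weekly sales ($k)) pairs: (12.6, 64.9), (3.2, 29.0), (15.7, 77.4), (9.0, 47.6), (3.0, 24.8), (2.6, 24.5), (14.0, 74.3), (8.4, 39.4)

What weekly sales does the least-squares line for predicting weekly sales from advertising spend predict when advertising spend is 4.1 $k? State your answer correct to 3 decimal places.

29.325

n = 8, Σx = 68.5, Σy = 381.9, Σxy = 4063.38, Σx² = 778.81
Sxx = Σx² − (Σx)²/n = 778.81 − 586.53125 = 192.27875
Sxy = Σxy − (Σx)(Σy)/n = 4063.38 − 3270.01875 = 793.36125
b = Sxy/Sxx = 793.36125/192.27875 = 4.126099
a = ȳ − b·x̄ = 47.7375 − 4.126099·8.5625 = 12.407773
ŷ(4.1) = a + b·4.1 = 12.407773 + 4.126099·4.1 = 29.324781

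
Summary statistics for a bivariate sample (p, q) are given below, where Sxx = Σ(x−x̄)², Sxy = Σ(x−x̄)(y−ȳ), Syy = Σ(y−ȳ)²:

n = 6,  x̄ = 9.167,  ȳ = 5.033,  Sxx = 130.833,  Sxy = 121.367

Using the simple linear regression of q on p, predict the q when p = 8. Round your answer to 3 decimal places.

3.950

b = Sxy/Sxx = 121.367/130.833 = 0.927648
a = ȳ − b·x̄ = 5.033 − 0.927648·9.167 = -3.470751
ŷ(8) = a + b·8 = -3.470751 + 0.927648·8 = 3.950435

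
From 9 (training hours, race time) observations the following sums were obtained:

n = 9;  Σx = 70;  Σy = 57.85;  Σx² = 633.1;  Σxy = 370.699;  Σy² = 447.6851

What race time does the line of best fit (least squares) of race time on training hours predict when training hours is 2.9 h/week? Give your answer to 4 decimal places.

10.7878

Sxx = Σx² − (Σx)²/n = 633.1 − 544.444444 = 88.655556
Sxy = Σxy − (Σx)(Σy)/n = 370.699 − 449.944444 = -79.245444
b = Sxy/Sxx = -79.245444/88.655556 = -0.893858
a = ȳ − b·x̄ = 6.427778 − (-0.893858)·7.777778 = 13.380004
ŷ(2.9) = a + b·2.9 = 13.380004 + (-0.893858)·2.9 = 10.787817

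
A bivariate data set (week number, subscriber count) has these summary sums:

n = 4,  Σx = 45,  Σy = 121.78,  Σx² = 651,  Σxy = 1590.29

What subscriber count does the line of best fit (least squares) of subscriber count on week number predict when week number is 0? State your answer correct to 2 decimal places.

13.33

Sxx = Σx² − (Σx)²/n = 651 − 506.25 = 144.75
Sxy = Σxy − (Σx)(Σy)/n = 1590.29 − 1370.025 = 220.265
b = Sxy/Sxx = 220.265/144.75 = 1.521693
a = ȳ − b·x̄ = 30.445 − 1.521693·11.25 = 13.325959
ŷ(0) = a + b·0 = 13.325959 + 1.521693·0 = 13.325959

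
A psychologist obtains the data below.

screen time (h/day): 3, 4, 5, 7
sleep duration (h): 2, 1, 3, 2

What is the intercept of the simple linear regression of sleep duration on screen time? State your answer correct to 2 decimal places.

1.46

n = 4, Σx = 19, Σy = 8, Σxy = 39, Σx² = 99
Sxx = Σx² − (Σx)²/n = 99 − 90.25 = 8.75
Sxy = Σxy − (Σx)(Σy)/n = 39 − 38 = 1
b = Sxy/Sxx = 1/8.75 = 0.114286
a = ȳ − b·x̄ = 2 − 0.114286·4.75 = 1.457143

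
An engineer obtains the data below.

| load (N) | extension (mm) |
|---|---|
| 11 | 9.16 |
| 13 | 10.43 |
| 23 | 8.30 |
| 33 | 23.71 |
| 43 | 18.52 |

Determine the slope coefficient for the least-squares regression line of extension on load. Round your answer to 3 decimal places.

0.384

n = 5, Σx = 123, Σy = 70.12, Σxy = 2006.04, Σx² = 3757
Sxx = Σx² − (Σx)²/n = 3757 − 3025.8 = 731.2
Sxy = Σxy − (Σx)(Σy)/n = 2006.04 − 1724.952 = 281.088
b = Sxy/Sxx = 281.088/731.2 = 0.384420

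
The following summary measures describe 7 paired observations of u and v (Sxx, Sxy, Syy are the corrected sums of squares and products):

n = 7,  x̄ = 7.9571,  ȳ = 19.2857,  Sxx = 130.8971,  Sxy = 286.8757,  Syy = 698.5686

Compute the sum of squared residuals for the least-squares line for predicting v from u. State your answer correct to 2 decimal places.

b = Sxy/Sxx = 286.8757/130.8971 = 2.191612
SSE = Syy − b·Sxy = 698.5686 − 2.191612·286.8757 = 69.848275

69.85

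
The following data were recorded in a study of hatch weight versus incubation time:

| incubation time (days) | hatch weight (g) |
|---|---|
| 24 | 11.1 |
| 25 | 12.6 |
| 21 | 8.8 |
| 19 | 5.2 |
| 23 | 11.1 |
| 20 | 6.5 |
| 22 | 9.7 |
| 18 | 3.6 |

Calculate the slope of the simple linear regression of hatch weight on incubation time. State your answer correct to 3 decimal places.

n = 8, Σx = 172, Σy = 68.6, Σxy = 1528.5, Σx² = 3740
Sxx = Σx² − (Σx)²/n = 3740 − 3698 = 42
Sxy = Σxy − (Σx)(Σy)/n = 1528.5 − 1474.9 = 53.6
b = Sxy/Sxx = 53.6/42 = 1.276190

1.276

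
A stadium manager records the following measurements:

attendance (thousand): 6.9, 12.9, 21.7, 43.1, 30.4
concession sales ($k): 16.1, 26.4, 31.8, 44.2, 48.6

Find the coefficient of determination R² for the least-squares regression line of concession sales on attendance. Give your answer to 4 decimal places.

0.8077

n = 5, Σx = 115, Σy = 167.1, Σxy = 4524.17, Σx² = 3466.68, Σy² = 6283.01
Sxx = Σx² − (Σx)²/n = 3466.68 − 2645 = 821.68
Sxy = Σxy − (Σx)(Σy)/n = 4524.17 − 3843.3 = 680.87
Syy = Σy² − (Σy)²/n = 6283.01 − 5584.482 = 698.528
R² = Sxy²/(Sxx·Syy) = (680.87)²/(821.68·698.528) = 0.807685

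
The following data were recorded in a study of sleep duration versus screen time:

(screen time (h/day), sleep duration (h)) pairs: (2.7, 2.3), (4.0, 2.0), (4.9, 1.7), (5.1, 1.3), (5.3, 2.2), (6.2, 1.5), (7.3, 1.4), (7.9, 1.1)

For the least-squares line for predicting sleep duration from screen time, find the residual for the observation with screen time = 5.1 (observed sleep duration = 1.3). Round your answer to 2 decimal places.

n = 8, Σx = 43.4, Σy = 13.5, Σxy = 69.04, Σx² = 255.54
Sxx = Σx² − (Σx)²/n = 255.54 − 235.445 = 20.095
Sxy = Σxy − (Σx)(Σy)/n = 69.04 − 73.2375 = -4.1975
b = Sxy/Sxx = -4.1975/20.095 = -0.208883
a = ȳ − b·x̄ = 1.6875 − (-0.208883)·5.425 = 2.820689
ŷ(5.1) = 2.820689 + (-0.208883)·5.1 = 1.755387
residual = y − ŷ = 1.3 − 1.755387 = -0.455387

-0.46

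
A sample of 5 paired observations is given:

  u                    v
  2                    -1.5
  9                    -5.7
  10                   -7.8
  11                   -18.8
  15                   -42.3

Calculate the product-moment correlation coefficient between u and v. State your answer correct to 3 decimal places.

n = 5, Σx = 47, Σy = -76.1, Σxy = -973.6, Σx² = 531, Σy² = 2238.31
Sxx = Σx² − (Σx)²/n = 531 − 441.8 = 89.2
Sxy = Σxy − (Σx)(Σy)/n = -973.6 − (-715.34) = -258.26
Syy = Σy² − (Σy)²/n = 2238.31 − 1158.242 = 1080.068
r = Sxy/√(Sxx·Syy) = -258.26/√(96342.0656) = -258.26/310.390183 = -0.832050

-0.832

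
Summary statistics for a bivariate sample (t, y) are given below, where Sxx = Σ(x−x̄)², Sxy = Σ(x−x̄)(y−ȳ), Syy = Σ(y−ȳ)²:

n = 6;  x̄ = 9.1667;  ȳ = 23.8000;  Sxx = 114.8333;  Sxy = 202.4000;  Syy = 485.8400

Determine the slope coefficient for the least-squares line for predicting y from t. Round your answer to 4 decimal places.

1.7626

b = Sxy/Sxx = 202.4/114.8333 = 1.762555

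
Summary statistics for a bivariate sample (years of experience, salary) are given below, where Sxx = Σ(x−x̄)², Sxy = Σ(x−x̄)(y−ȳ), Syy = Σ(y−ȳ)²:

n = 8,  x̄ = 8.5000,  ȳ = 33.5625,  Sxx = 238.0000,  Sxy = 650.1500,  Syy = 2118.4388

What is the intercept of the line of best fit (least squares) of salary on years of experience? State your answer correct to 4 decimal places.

b = Sxy/Sxx = 650.15/238 = 2.731723
a = ȳ − b·x̄ = 33.5625 − 2.731723·8.5 = 10.342857

10.3429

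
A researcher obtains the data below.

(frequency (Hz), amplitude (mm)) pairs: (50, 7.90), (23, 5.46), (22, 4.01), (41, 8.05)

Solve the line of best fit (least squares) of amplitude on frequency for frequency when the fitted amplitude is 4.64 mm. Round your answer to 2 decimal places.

20.89

n = 4, Σx = 136, Σy = 25.42, Σxy = 938.85, Σx² = 5194
Sxx = Σx² − (Σx)²/n = 5194 − 4624 = 570
Sxy = Σxy − (Σx)(Σy)/n = 938.85 − 864.28 = 74.57
b = Sxy/Sxx = 74.57/570 = 0.130825
a = ȳ − b·x̄ = 6.355 − 0.130825·34 = 1.906965
Set a + b·x = 4.64: x = (4.64 − 1.906965) / 0.130825 = 20.890841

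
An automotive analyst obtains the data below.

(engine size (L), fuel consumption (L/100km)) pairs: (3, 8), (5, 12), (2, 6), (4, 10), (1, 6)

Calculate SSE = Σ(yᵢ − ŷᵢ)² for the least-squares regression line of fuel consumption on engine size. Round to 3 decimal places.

n = 5, Σx = 15, Σy = 42, Σxy = 142, Σx² = 55, Σy² = 380
Sxx = Σx² − (Σx)²/n = 55 − 45 = 10
Sxy = Σxy − (Σx)(Σy)/n = 142 − 126 = 16
Syy = Σy² − (Σy)²/n = 380 − 352.8 = 27.2
b = Sxy/Sxx = 16/10 = 1.6
SSE = Syy − b·Sxy = 27.2 − 1.6·16 = 1.6

1.600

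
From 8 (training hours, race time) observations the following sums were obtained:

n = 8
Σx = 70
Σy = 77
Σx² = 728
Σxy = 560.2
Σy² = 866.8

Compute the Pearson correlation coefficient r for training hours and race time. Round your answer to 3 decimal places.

Sxx = Σx² − (Σx)²/n = 728 − 612.5 = 115.5
Sxy = Σxy − (Σx)(Σy)/n = 560.2 − 673.75 = -113.55
Syy = Σy² − (Σy)²/n = 866.8 − 741.125 = 125.675
r = Sxy/√(Sxx·Syy) = -113.55/√(14515.4625) = -113.55/120.480133 = -0.942479

-0.942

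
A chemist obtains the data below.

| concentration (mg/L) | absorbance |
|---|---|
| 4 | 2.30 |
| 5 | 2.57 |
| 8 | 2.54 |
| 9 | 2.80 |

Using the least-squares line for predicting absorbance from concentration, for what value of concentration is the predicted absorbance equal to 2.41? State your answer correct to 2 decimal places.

4.49

n = 4, Σx = 26, Σy = 10.21, Σxy = 67.57, Σx² = 186
Sxx = Σx² − (Σx)²/n = 186 − 169 = 17
Sxy = Σxy − (Σx)(Σy)/n = 67.57 − 66.365 = 1.205
b = Sxy/Sxx = 1.205/17 = 0.070882
a = ȳ − b·x̄ = 2.5525 − 0.070882·6.5 = 2.091765
Set a + b·x = 2.41: x = (2.41 − 2.091765) / 0.070882 = 4.489627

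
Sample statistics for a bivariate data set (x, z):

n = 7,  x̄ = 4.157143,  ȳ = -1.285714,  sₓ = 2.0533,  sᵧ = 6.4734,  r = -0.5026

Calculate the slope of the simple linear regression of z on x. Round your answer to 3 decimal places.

-1.585

b = r · sᵧ/sₓ = -0.5026 · 6.4734/2.0533 = -1.584537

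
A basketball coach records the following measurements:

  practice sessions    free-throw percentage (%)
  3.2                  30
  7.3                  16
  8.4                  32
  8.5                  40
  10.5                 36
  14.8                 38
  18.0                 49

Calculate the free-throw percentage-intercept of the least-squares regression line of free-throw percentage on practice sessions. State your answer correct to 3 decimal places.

n = 7, Σx = 70.7, Σy = 241, Σxy = 2644, Σx² = 859.63
Sxx = Σx² − (Σx)²/n = 859.63 − 714.07 = 145.56
Sxy = Σxy − (Σx)(Σy)/n = 2644 − 2434.1 = 209.9
b = Sxy/Sxx = 209.9/145.56 = 1.442017
a = ȳ − b·x̄ = 34.428571 − 1.442017·10.1 = 19.864199

19.864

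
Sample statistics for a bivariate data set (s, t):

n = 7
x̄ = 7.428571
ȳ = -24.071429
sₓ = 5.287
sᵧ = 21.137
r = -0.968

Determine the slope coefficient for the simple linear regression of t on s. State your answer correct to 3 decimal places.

-3.870

b = r · sᵧ/sₓ = -0.968 · 21.137/5.287 = -3.869986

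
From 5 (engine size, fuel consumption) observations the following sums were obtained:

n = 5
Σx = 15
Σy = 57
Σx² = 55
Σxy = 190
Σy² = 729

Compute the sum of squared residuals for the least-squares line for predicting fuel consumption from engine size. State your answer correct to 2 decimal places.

Sxx = Σx² − (Σx)²/n = 55 − 45 = 10
Sxy = Σxy − (Σx)(Σy)/n = 190 − 171 = 19
Syy = Σy² − (Σy)²/n = 729 − 649.8 = 79.2
b = Sxy/Sxx = 19/10 = 1.9
SSE = Syy − b·Sxy = 79.2 − 1.9·19 = 43.1

43.10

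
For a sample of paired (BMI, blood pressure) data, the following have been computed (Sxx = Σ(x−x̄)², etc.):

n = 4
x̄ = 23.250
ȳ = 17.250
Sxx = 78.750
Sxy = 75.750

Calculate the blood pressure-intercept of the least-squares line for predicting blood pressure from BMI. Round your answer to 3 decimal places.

b = Sxy/Sxx = 75.75/78.75 = 0.961905
a = ȳ − b·x̄ = 17.25 − 0.961905·23.25 = -5.114286

-5.114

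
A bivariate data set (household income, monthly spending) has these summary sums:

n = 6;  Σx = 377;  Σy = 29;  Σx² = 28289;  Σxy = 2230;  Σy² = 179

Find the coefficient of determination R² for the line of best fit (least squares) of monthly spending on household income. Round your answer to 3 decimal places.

Sxx = Σx² − (Σx)²/n = 28289 − 23688.166667 = 4600.833333
Sxy = Σxy − (Σx)(Σy)/n = 2230 − 1822.166667 = 407.833333
Syy = Σy² − (Σy)²/n = 179 − 140.166667 = 38.833333
R² = Sxy²/(Sxx·Syy) = (407.833333)²/(4600.833333·38.833333) = 0.930946

0.931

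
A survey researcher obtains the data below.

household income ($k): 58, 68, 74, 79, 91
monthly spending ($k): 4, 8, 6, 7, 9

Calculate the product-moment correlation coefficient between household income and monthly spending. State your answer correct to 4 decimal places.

0.8025

n = 5, Σx = 370, Σy = 34, Σxy = 2592, Σx² = 27986, Σy² = 246
Sxx = Σx² − (Σx)²/n = 27986 − 27380 = 606
Sxy = Σxy − (Σx)(Σy)/n = 2592 − 2516 = 76
Syy = Σy² − (Σy)²/n = 246 − 231.2 = 14.8
r = Sxy/√(Sxx·Syy) = 76/√(8968.8) = 76/94.703749 = 0.802503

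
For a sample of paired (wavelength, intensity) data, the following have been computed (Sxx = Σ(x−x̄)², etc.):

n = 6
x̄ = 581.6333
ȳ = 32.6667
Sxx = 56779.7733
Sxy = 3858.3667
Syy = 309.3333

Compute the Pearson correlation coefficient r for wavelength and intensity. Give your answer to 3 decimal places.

r = Sxy/√(Sxx·Syy) = 3858.3667/√(17563874.648141) = 3858.3667/4190.927660 = 0.920647

0.921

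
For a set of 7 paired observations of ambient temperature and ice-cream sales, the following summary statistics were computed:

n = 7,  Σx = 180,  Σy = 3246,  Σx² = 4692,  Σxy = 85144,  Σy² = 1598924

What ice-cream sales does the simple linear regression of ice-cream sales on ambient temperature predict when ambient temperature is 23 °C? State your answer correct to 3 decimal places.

Sxx = Σx² − (Σx)²/n = 4692 − 4628.571429 = 63.428571
Sxy = Σxy − (Σx)(Σy)/n = 85144 − 83468.571429 = 1675.428571
b = Sxy/Sxx = 1675.428571/63.428571 = 26.414414
a = ȳ − b·x̄ = 463.714286 − 26.414414·25.714286 = -215.513514
ŷ(23) = a + b·23 = -215.513514 + 26.414414·23 = 392.018018

392.018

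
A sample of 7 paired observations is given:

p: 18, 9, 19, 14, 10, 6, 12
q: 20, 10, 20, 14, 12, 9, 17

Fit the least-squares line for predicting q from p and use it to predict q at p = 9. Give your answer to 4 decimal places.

n = 7, Σx = 88, Σy = 102, Σxy = 1404, Σx² = 1242
Sxx = Σx² − (Σx)²/n = 1242 − 1106.285714 = 135.714286
Sxy = Σxy − (Σx)(Σy)/n = 1404 − 1282.285714 = 121.714286
b = Sxy/Sxx = 121.714286/135.714286 = 0.896842
a = ȳ − b·x̄ = 14.571429 − 0.896842·12.571429 = 3.296842
ŷ(9) = a + b·9 = 3.296842 + 0.896842·9 = 11.368421

11.3684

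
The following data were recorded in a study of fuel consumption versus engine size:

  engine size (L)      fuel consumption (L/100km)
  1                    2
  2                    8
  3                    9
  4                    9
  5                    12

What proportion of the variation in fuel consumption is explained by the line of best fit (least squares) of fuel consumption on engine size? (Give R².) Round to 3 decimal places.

0.817

n = 5, Σx = 15, Σy = 40, Σxy = 141, Σx² = 55, Σy² = 374
Sxx = Σx² − (Σx)²/n = 55 − 45 = 10
Sxy = Σxy − (Σx)(Σy)/n = 141 − 120 = 21
Syy = Σy² − (Σy)²/n = 374 − 320 = 54
R² = Sxy²/(Sxx·Syy) = (21)²/(10·54) = 0.816667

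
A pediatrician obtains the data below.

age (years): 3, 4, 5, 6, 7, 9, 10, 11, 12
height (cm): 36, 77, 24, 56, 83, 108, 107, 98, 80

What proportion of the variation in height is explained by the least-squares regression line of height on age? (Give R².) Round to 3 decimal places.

n = 9, Σx = 67, Σy = 669, Σxy = 5533, Σx² = 581, Σy² = 56943
Sxx = Σx² − (Σx)²/n = 581 − 498.777778 = 82.222222
Sxy = Σxy − (Σx)(Σy)/n = 5533 − 4980.333333 = 552.666667
Syy = Σy² − (Σy)²/n = 56943 − 49729 = 7214
R² = Sxy²/(Sxx·Syy) = (552.666667)²/(82.222222·7214) = 0.514945

0.515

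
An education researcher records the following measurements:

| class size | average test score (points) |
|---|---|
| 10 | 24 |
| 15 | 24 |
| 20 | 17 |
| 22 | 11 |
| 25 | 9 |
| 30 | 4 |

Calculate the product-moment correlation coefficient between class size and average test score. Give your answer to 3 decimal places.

-0.965

n = 6, Σx = 122, Σy = 89, Σxy = 1527, Σx² = 2734, Σy² = 1659
Sxx = Σx² − (Σx)²/n = 2734 − 2480.666667 = 253.333333
Sxy = Σxy − (Σx)(Σy)/n = 1527 − 1809.666667 = -282.666667
Syy = Σy² − (Σy)²/n = 1659 − 1320.166667 = 338.833333
r = Sxy/√(Sxx·Syy) = -282.666667/√(85837.777778) = -282.666667/292.980849 = -0.964796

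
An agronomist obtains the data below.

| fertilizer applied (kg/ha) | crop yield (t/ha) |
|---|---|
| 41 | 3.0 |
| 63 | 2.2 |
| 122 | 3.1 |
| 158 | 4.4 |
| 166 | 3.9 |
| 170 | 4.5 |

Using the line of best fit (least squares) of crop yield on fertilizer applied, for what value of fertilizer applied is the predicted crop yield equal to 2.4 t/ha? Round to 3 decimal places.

39.366

n = 6, Σx = 720, Σy = 21.1, Σxy = 2747.4, Σx² = 101954
Sxx = Σx² − (Σx)²/n = 101954 − 86400 = 15554
Sxy = Σxy − (Σx)(Σy)/n = 2747.4 − 2532 = 215.4
b = Sxy/Sxx = 215.4/15554 = 0.013849
a = ȳ − b·x̄ = 3.516667 − 0.013849·120 = 1.854843
Set a + b·x = 2.4: x = (2.4 − 1.854843) / 0.013849 = 39.365676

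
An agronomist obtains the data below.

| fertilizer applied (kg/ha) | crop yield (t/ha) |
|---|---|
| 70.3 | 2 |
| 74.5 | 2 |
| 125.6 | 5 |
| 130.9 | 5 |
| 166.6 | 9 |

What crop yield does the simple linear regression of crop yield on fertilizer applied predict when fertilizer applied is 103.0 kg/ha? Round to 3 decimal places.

3.870

n = 5, Σx = 567.9, Σy = 23, Σxy = 3071.5, Σx² = 71158.07
Sxx = Σx² − (Σx)²/n = 71158.07 − 64502.082 = 6655.988
Sxy = Σxy − (Σx)(Σy)/n = 3071.5 − 2612.34 = 459.16
b = Sxy/Sxx = 459.16/6655.988 = 0.068984
a = ȳ − b·x̄ = 4.6 − 0.068984·113.58 = -3.235259
ŷ(103.0) = a + b·103.0 = -3.235259 + 0.068984·103 = 3.870144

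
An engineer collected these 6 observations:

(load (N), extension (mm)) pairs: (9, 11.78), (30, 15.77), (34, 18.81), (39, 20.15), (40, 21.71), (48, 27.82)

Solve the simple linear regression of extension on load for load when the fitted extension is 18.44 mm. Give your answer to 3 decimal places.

n = 6, Σx = 200, Σy = 116.04, Σxy = 4208.27, Σx² = 7562
Sxx = Σx² − (Σx)²/n = 7562 − 6666.666667 = 895.333333
Sxy = Σxy − (Σx)(Σy)/n = 4208.27 − 3868 = 340.27
b = Sxy/Sxx = 340.27/895.333333 = 0.380048
a = ȳ − b·x̄ = 19.34 − 0.380048·33.333333 = 6.671720
Set a + b·x = 18.44: x = (18.44 − 6.671720) / 0.380048 = 30.965214

30.965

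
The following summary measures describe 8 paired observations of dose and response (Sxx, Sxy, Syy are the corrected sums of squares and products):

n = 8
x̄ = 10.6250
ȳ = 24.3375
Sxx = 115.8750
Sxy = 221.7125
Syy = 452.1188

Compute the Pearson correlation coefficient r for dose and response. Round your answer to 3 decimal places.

0.969

r = Sxy/√(Sxx·Syy) = 221.7125/√(52389.26595) = 221.7125/228.887016 = 0.968655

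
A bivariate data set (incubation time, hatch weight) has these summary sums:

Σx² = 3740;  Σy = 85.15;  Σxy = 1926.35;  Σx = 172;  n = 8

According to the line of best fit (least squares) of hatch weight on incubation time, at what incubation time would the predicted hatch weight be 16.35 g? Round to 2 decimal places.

Sxx = Σx² − (Σx)²/n = 3740 − 3698 = 42
Sxy = Σxy − (Σx)(Σy)/n = 1926.35 − 1830.725 = 95.625
b = Sxy/Sxx = 95.625/42 = 2.276786
a = ȳ − b·x̄ = 10.64375 − 2.276786·21.5 = -38.307143
Set a + b·x = 16.35: x = (16.35 − (-38.307143)) / 2.276786 = 24.006275

24.01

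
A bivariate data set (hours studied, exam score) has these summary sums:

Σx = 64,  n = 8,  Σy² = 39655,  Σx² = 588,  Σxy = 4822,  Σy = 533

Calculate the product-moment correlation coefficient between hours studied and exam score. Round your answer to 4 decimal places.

Sxx = Σx² − (Σx)²/n = 588 − 512 = 76
Sxy = Σxy − (Σx)(Σy)/n = 4822 − 4264 = 558
Syy = Σy² − (Σy)²/n = 39655 − 35511.125 = 4143.875
r = Sxy/√(Sxx·Syy) = 558/√(314934.5) = 558/561.190253 = 0.994315

0.9943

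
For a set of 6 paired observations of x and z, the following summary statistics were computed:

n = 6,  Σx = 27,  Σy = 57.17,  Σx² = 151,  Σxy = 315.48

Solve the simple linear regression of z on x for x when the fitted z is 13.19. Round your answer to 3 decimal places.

6.356

Sxx = Σx² − (Σx)²/n = 151 − 121.5 = 29.5
Sxy = Σxy − (Σx)(Σy)/n = 315.48 − 257.265 = 58.215
b = Sxy/Sxx = 58.215/29.5 = 1.973390
a = ȳ − b·x̄ = 9.528333 − 1.973390·4.5 = 0.648079
Set a + b·x = 13.19: x = (13.19 − 0.648079) / 1.973390 = 6.355521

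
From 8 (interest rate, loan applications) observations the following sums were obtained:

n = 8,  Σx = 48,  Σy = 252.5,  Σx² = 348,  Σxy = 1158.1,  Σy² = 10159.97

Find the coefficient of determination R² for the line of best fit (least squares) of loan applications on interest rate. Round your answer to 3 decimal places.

0.969

Sxx = Σx² − (Σx)²/n = 348 − 288 = 60
Sxy = Σxy − (Σx)(Σy)/n = 1158.1 − 1515 = -356.9
Syy = Σy² − (Σy)²/n = 10159.97 − 7969.53125 = 2190.43875
R² = Sxy²/(Sxx·Syy) = (-356.9)²/(60·2190.43875) = 0.969194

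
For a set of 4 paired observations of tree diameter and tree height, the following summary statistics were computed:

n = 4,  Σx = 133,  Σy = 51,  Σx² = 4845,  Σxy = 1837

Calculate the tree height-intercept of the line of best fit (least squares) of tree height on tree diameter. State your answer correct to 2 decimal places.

Sxx = Σx² − (Σx)²/n = 4845 − 4422.25 = 422.75
Sxy = Σxy − (Σx)(Σy)/n = 1837 − 1695.75 = 141.25
b = Sxy/Sxx = 141.25/422.75 = 0.334122
a = ȳ − b·x̄ = 12.75 − 0.334122·33.25 = 1.640449

1.64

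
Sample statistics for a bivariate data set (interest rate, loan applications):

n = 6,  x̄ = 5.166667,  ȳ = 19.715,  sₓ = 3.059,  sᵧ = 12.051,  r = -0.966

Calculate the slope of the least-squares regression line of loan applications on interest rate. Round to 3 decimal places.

-3.806

b = r · sᵧ/sₓ = -0.966 · 12.051/3.059 = -3.805579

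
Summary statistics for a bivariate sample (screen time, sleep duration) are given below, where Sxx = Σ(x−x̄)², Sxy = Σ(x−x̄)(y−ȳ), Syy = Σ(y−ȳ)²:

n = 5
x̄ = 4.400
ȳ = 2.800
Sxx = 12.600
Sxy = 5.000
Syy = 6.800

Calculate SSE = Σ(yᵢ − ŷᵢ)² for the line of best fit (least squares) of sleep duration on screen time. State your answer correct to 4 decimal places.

4.8159

b = Sxy/Sxx = 5/12.6 = 0.396825
SSE = Syy − b·Sxy = 6.8 − 0.396825·5 = 4.815873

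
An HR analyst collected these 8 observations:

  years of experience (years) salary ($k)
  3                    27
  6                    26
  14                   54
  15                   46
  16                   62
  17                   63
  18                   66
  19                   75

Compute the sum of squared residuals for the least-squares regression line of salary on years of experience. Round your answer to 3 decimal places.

n = 8, Σx = 108, Σy = 419, Σxy = 6359, Σx² = 1696, Σy² = 24231
Sxx = Σx² − (Σx)²/n = 1696 − 1458 = 238
Sxy = Σxy − (Σx)(Σy)/n = 6359 − 5656.5 = 702.5
Syy = Σy² − (Σy)²/n = 24231 − 21945.125 = 2285.875
b = Sxy/Sxx = 702.5/238 = 2.951681
SSE = Syy − b·Sxy = 2285.875 − 2.951681·702.5 = 212.319328

212.319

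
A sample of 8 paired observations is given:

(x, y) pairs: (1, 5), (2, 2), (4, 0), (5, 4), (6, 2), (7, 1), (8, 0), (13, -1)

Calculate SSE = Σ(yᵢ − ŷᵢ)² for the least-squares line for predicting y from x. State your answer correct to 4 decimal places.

13.9950

n = 8, Σx = 46, Σy = 13, Σxy = 35, Σx² = 364, Σy² = 51
Sxx = Σx² − (Σx)²/n = 364 − 264.5 = 99.5
Sxy = Σxy − (Σx)(Σy)/n = 35 − 74.75 = -39.75
Syy = Σy² − (Σy)²/n = 51 − 21.125 = 29.875
b = Sxy/Sxx = -39.75/99.5 = -0.399497
SSE = Syy − b·Sxy = 29.875 − (-0.399497)·(-39.75) = 13.994975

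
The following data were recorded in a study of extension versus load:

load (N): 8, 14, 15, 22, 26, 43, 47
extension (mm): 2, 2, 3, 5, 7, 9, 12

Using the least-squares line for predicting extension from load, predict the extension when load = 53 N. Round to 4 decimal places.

n = 7, Σx = 175, Σy = 40, Σxy = 1332, Σx² = 5703
Sxx = Σx² − (Σx)²/n = 5703 − 4375 = 1328
Sxy = Σxy − (Σx)(Σy)/n = 1332 − 1000 = 332
b = Sxy/Sxx = 332/1328 = 0.25
a = ȳ − b·x̄ = 5.714286 − 0.25·25 = -0.535714
ŷ(53) = a + b·53 = -0.535714 + 0.25·53 = 12.714286

12.7143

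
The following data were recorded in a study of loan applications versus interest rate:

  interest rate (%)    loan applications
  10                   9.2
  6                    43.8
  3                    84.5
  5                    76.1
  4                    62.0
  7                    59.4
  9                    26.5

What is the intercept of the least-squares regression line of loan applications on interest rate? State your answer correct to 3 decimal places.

n = 7, Σx = 44, Σy = 361.5, Σxy = 1891.1, Σx² = 316
Sxx = Σx² − (Σx)²/n = 316 − 276.571429 = 39.428571
Sxy = Σxy − (Σx)(Σy)/n = 1891.1 − 2272.285714 = -381.185714
b = Sxy/Sxx = -381.185714/39.428571 = -9.667754
a = ȳ − b·x̄ = 51.642857 − (-9.667754)·6.285714 = 112.411594

112.412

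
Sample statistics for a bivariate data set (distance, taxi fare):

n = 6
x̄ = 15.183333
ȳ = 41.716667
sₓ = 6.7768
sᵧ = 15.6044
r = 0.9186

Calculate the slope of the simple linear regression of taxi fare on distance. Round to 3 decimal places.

2.115

b = r · sᵧ/sₓ = 0.9186 · 15.6044/6.7768 = 2.115187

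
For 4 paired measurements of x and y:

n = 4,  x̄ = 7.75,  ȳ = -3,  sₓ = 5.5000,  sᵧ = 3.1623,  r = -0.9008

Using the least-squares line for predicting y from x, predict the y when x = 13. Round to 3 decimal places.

b = r · sᵧ/sₓ = -0.9008 · 3.1623/5.5 = -0.517927
a = ȳ − b·x̄ = -3 − (-0.517927)·7.75 = 1.013936
ŷ(13) = a + b·13 = 1.013936 + (-0.517927)·13 = -5.719118

-5.719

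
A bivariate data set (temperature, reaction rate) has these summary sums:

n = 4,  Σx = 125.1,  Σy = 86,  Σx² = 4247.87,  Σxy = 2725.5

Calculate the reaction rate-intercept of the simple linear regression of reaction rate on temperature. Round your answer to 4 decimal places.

Sxx = Σx² − (Σx)²/n = 4247.87 − 3912.5025 = 335.3675
Sxy = Σxy − (Σx)(Σy)/n = 2725.5 − 2689.65 = 35.85
b = Sxy/Sxx = 35.85/335.3675 = 0.106898
a = ȳ − b·x̄ = 21.5 − 0.106898·31.275 = 18.156776

18.1568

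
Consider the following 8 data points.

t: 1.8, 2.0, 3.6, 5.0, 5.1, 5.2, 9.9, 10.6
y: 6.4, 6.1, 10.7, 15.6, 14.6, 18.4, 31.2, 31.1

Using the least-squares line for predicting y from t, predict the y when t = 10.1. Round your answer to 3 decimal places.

30.785

n = 8, Σx = 43.2, Σy = 134.1, Σxy = 948.92, Σx² = 308.62
Sxx = Σx² − (Σx)²/n = 308.62 − 233.28 = 75.34
Sxy = Σxy − (Σx)(Σy)/n = 948.92 − 724.14 = 224.78
b = Sxy/Sxx = 224.78/75.34 = 2.983541
a = ȳ − b·x̄ = 16.7625 − 2.983541·5.4 = 0.651377
ŷ(10.1) = a + b·10.1 = 0.651377 + 2.983541·10.1 = 30.785144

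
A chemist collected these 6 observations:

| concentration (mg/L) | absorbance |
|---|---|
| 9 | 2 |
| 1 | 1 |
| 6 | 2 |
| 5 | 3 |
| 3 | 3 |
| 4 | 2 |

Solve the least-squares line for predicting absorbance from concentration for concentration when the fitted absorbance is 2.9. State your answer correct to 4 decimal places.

16.4000

n = 6, Σx = 28, Σy = 13, Σxy = 63, Σx² = 168
Sxx = Σx² − (Σx)²/n = 168 − 130.666667 = 37.333333
Sxy = Σxy − (Σx)(Σy)/n = 63 − 60.666667 = 2.333333
b = Sxy/Sxx = 2.333333/37.333333 = 0.0625
a = ȳ − b·x̄ = 2.166667 − 0.0625·4.666667 = 1.875
Set a + b·x = 2.9: x = (2.9 − 1.875) / 0.0625 = 16.4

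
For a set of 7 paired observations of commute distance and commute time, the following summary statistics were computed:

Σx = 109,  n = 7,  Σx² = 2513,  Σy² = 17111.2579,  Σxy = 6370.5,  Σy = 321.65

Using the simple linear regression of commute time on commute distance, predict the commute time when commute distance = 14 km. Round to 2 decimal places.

Sxx = Σx² − (Σx)²/n = 2513 − 1697.285714 = 815.714286
Sxy = Σxy − (Σx)(Σy)/n = 6370.5 − 5008.55 = 1361.95
b = Sxy/Sxx = 1361.95/815.714286 = 1.669641
a = ȳ − b·x̄ = 45.95 − 1.669641·15.571429 = 19.951305
ŷ(14) = a + b·14 = 19.951305 + 1.669641·14 = 43.326278

43.33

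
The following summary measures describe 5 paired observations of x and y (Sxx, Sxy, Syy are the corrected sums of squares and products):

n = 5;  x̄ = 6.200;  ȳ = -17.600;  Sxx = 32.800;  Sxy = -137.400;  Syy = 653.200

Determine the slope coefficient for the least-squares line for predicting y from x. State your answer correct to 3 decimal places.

b = Sxy/Sxx = -137.4/32.8 = -4.189024

-4.189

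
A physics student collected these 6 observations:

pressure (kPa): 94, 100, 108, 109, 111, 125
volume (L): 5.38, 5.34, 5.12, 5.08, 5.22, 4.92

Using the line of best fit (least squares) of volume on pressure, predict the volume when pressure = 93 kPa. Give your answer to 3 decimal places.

n = 6, Σx = 647, Σy = 31.06, Σxy = 3340.82, Σx² = 70327
Sxx = Σx² − (Σx)²/n = 70327 − 69768.166667 = 558.833333
Sxy = Σxy − (Σx)(Σy)/n = 3340.82 − 3349.303333 = -8.483333
b = Sxy/Sxx = -8.483333/558.833333 = -0.015180
a = ȳ − b·x̄ = 5.176667 − (-0.015180)·107.833333 = 6.813624
ŷ(93) = a + b·93 = 6.813624 + (-0.015180)·93 = 5.401843

5.402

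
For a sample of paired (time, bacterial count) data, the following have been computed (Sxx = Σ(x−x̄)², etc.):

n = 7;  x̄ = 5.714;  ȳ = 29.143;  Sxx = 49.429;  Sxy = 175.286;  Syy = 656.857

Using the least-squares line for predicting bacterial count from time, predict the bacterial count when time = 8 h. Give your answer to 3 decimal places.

b = Sxy/Sxx = 175.286/49.429 = 3.546218
a = ȳ − b·x̄ = 29.143 − 3.546218·5.714 = 8.879911
ŷ(8) = a + b·8 = 8.879911 + 3.546218·8 = 37.249654

37.250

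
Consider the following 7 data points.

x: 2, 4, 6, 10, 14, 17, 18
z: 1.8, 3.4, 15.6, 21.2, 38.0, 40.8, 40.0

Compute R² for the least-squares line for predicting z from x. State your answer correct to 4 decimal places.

n = 7, Σx = 71, Σy = 160.8, Σxy = 2268.4, Σx² = 965, Σy² = 5416.24
Sxx = Σx² − (Σx)²/n = 965 − 720.142857 = 244.857143
Sxy = Σxy − (Σx)(Σy)/n = 2268.4 − 1630.971429 = 637.428571
Syy = Σy² − (Σy)²/n = 5416.24 − 3693.805714 = 1722.434286
R² = Sxy²/(Sxx·Syy) = (637.428571)²/(244.857143·1722.434286) = 0.963402

0.9634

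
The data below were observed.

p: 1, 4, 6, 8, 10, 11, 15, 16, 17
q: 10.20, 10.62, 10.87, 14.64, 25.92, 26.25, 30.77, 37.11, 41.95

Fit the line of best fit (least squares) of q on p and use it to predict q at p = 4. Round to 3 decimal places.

n = 9, Σx = 88, Σy = 208.33, Σxy = 2551.43, Σx² = 1108
Sxx = Σx² − (Σx)²/n = 1108 − 860.444444 = 247.555556
Sxy = Σxy − (Σx)(Σy)/n = 2551.43 − 2037.004444 = 514.425556
b = Sxy/Sxx = 514.425556/247.555556 = 2.078021
a = ȳ − b·x̄ = 23.147778 − 2.078021·9.777778 = 2.829354
ŷ(4) = a + b·4 = 2.829354 + 2.078021·4 = 11.141436

11.141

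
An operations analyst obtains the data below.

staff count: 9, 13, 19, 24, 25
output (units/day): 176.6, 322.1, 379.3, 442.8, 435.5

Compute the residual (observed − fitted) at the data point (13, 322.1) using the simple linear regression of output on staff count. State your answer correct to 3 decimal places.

45.962

n = 5, Σx = 90, Σy = 1756.3, Σxy = 34498.1, Σx² = 1812
Sxx = Σx² − (Σx)²/n = 1812 − 1620 = 192
Sxy = Σxy − (Σx)(Σy)/n = 34498.1 − 31613.4 = 2884.7
b = Sxy/Sxx = 2884.7/192 = 15.024479
a = ȳ − b·x̄ = 351.26 − 15.024479·18 = 80.819375
ŷ(13) = 80.819375 + 15.024479·13 = 276.137604
residual = y − ŷ = 322.1 − 276.137604 = 45.962396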